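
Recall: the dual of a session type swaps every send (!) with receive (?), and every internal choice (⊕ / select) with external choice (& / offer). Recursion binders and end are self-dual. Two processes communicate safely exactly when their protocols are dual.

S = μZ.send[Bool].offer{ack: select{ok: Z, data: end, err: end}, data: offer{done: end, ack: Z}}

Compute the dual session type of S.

μZ.recv[Bool].select{ack: offer{ok: Z, data: end, err: end}, data: select{done: end, ack: Z}}

μZ = μZ  (binder kept)
  send[Bool] = recv[Bool]
    offer{ack,data} = select{ack,data}  (external→internal)
      • ack:
        select{ok,data,err} = offer{ok,data,err}  (⊕→&)
          • ok:
            Z self-dual
          • data:
            end self-dual
          • err:
            end self-dual
      • data:
        offer{done,ack} = select{done,ack}  (external→internal)
          • done:
            end self-dual
          • ack:
            Z self-dual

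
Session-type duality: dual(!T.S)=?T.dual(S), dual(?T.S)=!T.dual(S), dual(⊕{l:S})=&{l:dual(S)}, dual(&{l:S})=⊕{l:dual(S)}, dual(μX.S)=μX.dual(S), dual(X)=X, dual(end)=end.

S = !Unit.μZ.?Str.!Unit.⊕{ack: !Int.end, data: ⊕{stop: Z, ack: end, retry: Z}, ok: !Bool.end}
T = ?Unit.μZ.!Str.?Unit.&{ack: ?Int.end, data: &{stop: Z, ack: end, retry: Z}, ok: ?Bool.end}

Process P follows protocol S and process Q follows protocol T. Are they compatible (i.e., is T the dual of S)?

!Unit | ?Unit  ✓
  μZ | μZ  ✓ (μ self-dual)
    ?Str | !Str  ✓
      !Unit | ?Unit  ✓
        ⊕{ack,data,ok} | &{ack,data,ok}  ✓ label sets agree
          case ack:
            !Int | ?Int  ✓
              end | end  ✓
          case data:
            ⊕{stop,ack,retry} | &{stop,ack,retry}  ✓ label sets agree
              case stop:
                Z | Z  ✓
              case ack:
                end | end  ✓
              case retry:
                Z | Z  ✓
          case ok:
            !Bool | ?Bool  ✓
              end | end  ✓

YES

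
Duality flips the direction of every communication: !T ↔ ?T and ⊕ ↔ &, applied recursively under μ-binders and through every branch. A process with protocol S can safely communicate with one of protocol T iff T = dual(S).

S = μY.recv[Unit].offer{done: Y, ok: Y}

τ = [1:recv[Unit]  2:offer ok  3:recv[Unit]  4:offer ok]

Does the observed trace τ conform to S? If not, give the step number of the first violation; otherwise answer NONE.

NONE

@1 recv[Unit]  ok  state: offer{done: μY.…, ok: μY.…}
@2 offer ok  ok  state: μY.…
@3 recv[Unit]  ok  state: offer{done: μY.…, ok: μY.…}
@4 offer ok  ok  state: μY.…
trace exhausted — no violation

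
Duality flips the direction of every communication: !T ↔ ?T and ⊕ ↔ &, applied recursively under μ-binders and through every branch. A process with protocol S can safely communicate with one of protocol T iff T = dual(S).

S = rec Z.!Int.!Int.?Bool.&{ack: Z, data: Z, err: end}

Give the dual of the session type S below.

rec Z ↦ rec Z  (rec unchanged)
  !Int ↦ ?Int
    !Int ↦ ?Int
      ?Bool ↦ !Bool
        &{ack,data,err} ↦ +{ack,data,err}  (&→⊕)
          • ack:
            dual(Z) = Z
          • data:
            dual(Z) = Z
          • err:
            dual(end) = end

rec Z.?Int.?Int.!Bool.+{ack: Z, data: Z, err: end}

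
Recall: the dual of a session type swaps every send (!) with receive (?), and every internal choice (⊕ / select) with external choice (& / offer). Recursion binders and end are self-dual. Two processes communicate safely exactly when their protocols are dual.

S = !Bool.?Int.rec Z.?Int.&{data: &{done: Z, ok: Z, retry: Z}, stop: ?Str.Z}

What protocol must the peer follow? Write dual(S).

?Bool.!Int.rec Z.!Int.+{data: +{done: Z, ok: Z, retry: Z}, stop: !Str.Z}

!Bool = ?Bool
  ?Int = !Int
    rec Z = rec Z  (μ self-dual)
      ?Int = !Int
        &{data,stop} = +{data,stop}  (external→internal)
          • data:
            &{done,ok,retry} = +{done,ok,retry}  (external→internal)
              • done:
                Z self-dual
              • ok:
                Z self-dual
              • retry:
                Z self-dual
          • stop:
            ?Str = !Str
              Z self-dual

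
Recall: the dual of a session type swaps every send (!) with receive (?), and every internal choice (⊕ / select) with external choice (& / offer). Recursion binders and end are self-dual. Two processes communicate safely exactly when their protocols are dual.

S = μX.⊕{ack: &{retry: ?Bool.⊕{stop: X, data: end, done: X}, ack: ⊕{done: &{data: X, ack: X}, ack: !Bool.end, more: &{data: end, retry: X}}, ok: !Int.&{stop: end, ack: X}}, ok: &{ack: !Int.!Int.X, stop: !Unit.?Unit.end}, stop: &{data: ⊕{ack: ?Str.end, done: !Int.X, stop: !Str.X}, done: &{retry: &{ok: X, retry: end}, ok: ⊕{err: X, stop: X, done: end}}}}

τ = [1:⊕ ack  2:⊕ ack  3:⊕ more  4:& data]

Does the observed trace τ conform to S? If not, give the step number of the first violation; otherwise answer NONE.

2

step 1: ⊕ ack  match  residual = &{retry: ?Bool.⊕{stop: μX.…, data: end, done: μX.…}, ack: ⊕{done: &{data: μX.…, ack: μX.…}, ack: !Bool.end, more: &{data: end, retry: μX.…}}, ok: !Int.&{stop: end, ack: μX.…}}
step 2: got ⊕ ack, protocol expects & retry or & ack or & ok  ✗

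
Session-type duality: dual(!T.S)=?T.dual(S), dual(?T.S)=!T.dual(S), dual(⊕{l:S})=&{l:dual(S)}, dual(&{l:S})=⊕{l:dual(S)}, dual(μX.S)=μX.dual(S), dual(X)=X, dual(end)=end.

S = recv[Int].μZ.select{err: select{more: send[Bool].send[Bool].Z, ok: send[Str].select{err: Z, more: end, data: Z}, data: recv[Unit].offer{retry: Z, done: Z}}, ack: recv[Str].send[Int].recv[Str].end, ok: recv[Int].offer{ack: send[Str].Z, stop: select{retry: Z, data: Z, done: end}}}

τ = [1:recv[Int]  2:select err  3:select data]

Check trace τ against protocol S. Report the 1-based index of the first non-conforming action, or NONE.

step 1: recv[Int]  ok  state: μZ.…
step 2: select err  ok  state: select{more: send[Bool].send[Bool].μZ.…, ok: send[Str].select{err: μZ.…, more: end, data: μZ.…}, data: recv[Unit].offer{retry: μZ.…, done: μZ.…}}
step 3: select data  ok  state: recv[Unit].offer{retry: μZ.…, done: μZ.…}
trace exhausted — no violation

NONE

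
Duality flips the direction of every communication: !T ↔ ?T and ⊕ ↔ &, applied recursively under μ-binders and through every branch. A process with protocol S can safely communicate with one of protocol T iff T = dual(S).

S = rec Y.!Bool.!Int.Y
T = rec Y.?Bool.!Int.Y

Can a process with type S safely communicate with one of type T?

rec Y | rec Y  ok (binder kept)
  !Bool | ?Bool  ok
    !Int | !Int  ✗ same direction on both sides — not dual

NO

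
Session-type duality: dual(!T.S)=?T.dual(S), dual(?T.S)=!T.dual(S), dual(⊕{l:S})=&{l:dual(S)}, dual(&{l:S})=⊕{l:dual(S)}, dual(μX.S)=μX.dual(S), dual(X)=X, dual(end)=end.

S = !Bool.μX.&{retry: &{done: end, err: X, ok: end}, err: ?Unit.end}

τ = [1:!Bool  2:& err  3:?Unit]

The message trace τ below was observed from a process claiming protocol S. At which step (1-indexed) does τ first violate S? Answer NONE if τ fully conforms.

NONE

@1 !Bool  ✓  cont: μX.…
@2 & err  ✓  cont: ?Unit.end
@3 ?Unit  ✓  cont: end
τ conforms to S (length 3)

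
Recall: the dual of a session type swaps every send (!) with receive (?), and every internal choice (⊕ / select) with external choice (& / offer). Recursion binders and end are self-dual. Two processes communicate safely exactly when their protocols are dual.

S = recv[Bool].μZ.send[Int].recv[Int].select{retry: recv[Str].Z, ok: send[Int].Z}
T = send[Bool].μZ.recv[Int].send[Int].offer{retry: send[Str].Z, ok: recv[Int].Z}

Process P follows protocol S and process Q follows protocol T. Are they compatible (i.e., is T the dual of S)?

recv[Bool] vs send[Bool]  ok
  μZ vs μZ  ok (μ self-dual)
    send[Int] vs recv[Int]  ok
      recv[Int] vs send[Int]  ok
        select{retry,ok} vs offer{retry,ok}  ok same labels
          [retry]
            recv[Str] vs send[Str]  ok
              Z vs Z  ok
          [ok]
            send[Int] vs recv[Int]  ok
              Z vs Z  ok

YES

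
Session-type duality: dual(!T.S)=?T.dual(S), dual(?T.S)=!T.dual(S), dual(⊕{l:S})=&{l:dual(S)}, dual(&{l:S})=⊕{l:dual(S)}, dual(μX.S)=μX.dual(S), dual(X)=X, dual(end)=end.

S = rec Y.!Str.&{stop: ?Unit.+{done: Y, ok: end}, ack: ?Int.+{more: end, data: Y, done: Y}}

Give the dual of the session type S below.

rec Y.?Str.+{stop: !Unit.&{done: Y, ok: end}, ack: !Int.&{more: end, data: Y, done: Y}}

rec Y = rec Y  (μ self-dual)
  !Str = ?Str
    &{stop,ack} = +{stop,ack}  (&→⊕)
      • stop:
        ?Unit = !Unit
          +{done,ok} = &{done,ok}  (internal→external)
            • done:
              Y self-dual
            • ok:
              end self-dual
      • ack:
        ?Int = !Int
          +{more,data,done} = &{more,data,done}  (internal→external)
            • more:
              end self-dual
            • data:
              Y self-dual
            • done:
              Y self-dual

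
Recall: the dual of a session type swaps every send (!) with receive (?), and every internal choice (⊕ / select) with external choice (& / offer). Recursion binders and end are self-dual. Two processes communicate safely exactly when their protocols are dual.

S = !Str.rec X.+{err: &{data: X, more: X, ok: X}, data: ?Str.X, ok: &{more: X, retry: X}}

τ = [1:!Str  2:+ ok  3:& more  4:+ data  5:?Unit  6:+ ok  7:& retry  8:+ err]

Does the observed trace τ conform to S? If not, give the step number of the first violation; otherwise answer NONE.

step 1: !Str  match  state: rec X.…
step 2: + ok  match  state: &{more: rec X.…, retry: rec X.…}
step 3: & more  match  state: rec X.…
step 4: + data  match  state: ?Str.rec X.…
step 5: got ?Unit, protocol expects ?Str  ✗

5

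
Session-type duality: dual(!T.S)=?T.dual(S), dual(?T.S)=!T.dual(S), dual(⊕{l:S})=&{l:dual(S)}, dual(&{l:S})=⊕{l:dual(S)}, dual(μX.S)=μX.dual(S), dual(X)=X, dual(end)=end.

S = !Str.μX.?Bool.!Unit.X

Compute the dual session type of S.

?Str.μX.!Bool.?Unit.X

!Str → ?Str
  μX → μX  (μ self-dual)
    ?Bool → !Bool
      !Unit → ?Unit
        dual(X) = X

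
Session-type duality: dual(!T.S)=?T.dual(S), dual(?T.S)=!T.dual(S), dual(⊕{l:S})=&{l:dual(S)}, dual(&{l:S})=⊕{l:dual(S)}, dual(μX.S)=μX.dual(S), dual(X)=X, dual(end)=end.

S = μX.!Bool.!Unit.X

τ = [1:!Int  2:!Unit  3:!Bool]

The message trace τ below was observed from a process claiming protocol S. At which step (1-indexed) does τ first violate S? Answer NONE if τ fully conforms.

1

[1] got !Int, protocol expects !Bool  ✗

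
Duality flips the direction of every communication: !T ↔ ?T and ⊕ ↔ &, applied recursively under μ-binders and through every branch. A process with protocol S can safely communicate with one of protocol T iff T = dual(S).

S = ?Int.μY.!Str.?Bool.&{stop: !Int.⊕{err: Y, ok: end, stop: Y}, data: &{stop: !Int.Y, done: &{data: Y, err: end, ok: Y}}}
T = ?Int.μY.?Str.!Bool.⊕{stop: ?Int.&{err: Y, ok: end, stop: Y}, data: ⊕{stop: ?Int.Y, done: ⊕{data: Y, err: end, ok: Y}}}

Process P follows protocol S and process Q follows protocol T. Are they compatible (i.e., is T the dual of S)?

?Int ‖ ?Int  ✗ same direction on both sides — not dual

NO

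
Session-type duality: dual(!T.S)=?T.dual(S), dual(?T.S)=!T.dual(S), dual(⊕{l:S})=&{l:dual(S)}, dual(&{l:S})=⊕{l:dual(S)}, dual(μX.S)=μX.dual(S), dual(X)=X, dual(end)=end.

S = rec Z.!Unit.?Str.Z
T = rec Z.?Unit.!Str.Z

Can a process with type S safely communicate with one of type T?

rec Z vs rec Z  ✓ (μ self-dual)
  !Unit vs ?Unit  ✓
    ?Str vs !Str  ✓
      Z vs Z  ✓

YES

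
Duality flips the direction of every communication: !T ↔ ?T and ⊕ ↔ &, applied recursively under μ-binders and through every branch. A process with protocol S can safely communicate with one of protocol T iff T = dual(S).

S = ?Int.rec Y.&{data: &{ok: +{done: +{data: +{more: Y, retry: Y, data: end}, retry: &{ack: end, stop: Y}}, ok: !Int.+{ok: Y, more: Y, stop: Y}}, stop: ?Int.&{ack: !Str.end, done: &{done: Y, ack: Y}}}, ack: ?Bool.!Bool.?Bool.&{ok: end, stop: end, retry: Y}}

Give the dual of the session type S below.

?Int = !Int
  rec Y = rec Y  (rec unchanged)
    &{data,ack} = +{data,ack}  (external→internal)
      • data:
        &{ok,stop} = +{ok,stop}  (external→internal)
          • ok:
            +{done,ok} = &{done,ok}  (⊕→&)
              • done:
                +{data,retry} = &{data,retry}  (⊕→&)
                  • data:
                    +{more,retry,data} = &{more,retry,data}  (⊕→&)
                      • more:
                        Y self-dual
                      • retry:
                        Y self-dual
                      • data:
                        end self-dual
                  • retry:
                    &{ack,stop} = +{ack,stop}  (external→internal)
                      • ack:
                        end self-dual
                      • stop:
                        Y self-dual
              • ok:
                !Int = ?Int
                  +{ok,more,stop} = &{ok,more,stop}  (⊕→&)
                    • ok:
                      Y self-dual
                    • more:
                      Y self-dual
                    • stop:
                      Y self-dual
          • stop:
            ?Int = !Int
              &{ack,done} = +{ack,done}  (external→internal)
                • ack:
                  !Str = ?Str
                    end self-dual
                • done:
                  &{done,ack} = +{done,ack}  (external→internal)
                    • done:
                      Y self-dual
                    • ack:
                      Y self-dual
      • ack:
        ?Bool = !Bool
          !Bool = ?Bool
            ?Bool = !Bool
              &{ok,stop,retry} = +{ok,stop,retry}  (external→internal)
                • ok:
                  end self-dual
                • stop:
                  end self-dual
                • retry:
                  Y self-dual

!Int.rec Y.+{data: +{ok: &{done: &{data: &{more: Y, retry: Y, data: end}, retry: +{ack: end, stop: Y}}, ok: ?Int.&{ok: Y, more: Y, stop: Y}}, stop: !Int.+{ack: ?Str.end, done: +{done: Y, ack: Y}}}, ack: !Bool.?Bool.!Bool.+{ok: end, stop: end, retry: Y}}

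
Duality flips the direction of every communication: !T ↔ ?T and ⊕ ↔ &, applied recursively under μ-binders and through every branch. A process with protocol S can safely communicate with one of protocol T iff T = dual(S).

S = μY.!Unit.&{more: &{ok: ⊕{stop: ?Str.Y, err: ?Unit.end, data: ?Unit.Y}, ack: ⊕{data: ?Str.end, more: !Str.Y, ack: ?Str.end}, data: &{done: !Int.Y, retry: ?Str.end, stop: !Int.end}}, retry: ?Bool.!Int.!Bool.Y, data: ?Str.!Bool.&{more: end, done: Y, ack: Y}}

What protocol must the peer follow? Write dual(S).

μY.?Unit.⊕{more: ⊕{ok: &{stop: !Str.Y, err: !Unit.end, data: !Unit.Y}, ack: &{data: !Str.end, more: ?Str.Y, ack: !Str.end}, data: ⊕{done: ?Int.Y, retry: !Str.end, stop: ?Int.end}}, retry: !Bool.?Int.?Bool.Y, data: !Str.?Bool.⊕{more: end, done: Y, ack: Y}}

μY → μY  (binder kept)
  !Unit → ?Unit
    &{more,retry,data} → ⊕{more,retry,data}  (external→internal)
      [more]
        &{ok,ack,data} → ⊕{ok,ack,data}  (external→internal)
          [ok]
            ⊕{stop,err,data} → &{stop,err,data}  (select→offer)
              [stop]
                ?Str → !Str
                  Y self-dual
              [err]
                ?Unit → !Unit
                  end self-dual
              [data]
                ?Unit → !Unit
                  Y self-dual
          [ack]
            ⊕{data,more,ack} → &{data,more,ack}  (select→offer)
              [data]
                ?Str → !Str
                  end self-dual
              [more]
                !Str → ?Str
                  Y self-dual
              [ack]
                ?Str → !Str
                  end self-dual
          [data]
            &{done,retry,stop} → ⊕{done,retry,stop}  (external→internal)
              [done]
                !Int → ?Int
                  Y self-dual
              [retry]
                ?Str → !Str
                  end self-dual
              [stop]
                !Int → ?Int
                  end self-dual
      [retry]
        ?Bool → !Bool
          !Int → ?Int
            !Bool → ?Bool
              Y self-dual
      [data]
        ?Str → !Str
          !Bool → ?Bool
            &{more,done,ack} → ⊕{more,done,ack}  (external→internal)
              [more]
                end self-dual
              [done]
                Y self-dual
              [ack]
                Y self-dual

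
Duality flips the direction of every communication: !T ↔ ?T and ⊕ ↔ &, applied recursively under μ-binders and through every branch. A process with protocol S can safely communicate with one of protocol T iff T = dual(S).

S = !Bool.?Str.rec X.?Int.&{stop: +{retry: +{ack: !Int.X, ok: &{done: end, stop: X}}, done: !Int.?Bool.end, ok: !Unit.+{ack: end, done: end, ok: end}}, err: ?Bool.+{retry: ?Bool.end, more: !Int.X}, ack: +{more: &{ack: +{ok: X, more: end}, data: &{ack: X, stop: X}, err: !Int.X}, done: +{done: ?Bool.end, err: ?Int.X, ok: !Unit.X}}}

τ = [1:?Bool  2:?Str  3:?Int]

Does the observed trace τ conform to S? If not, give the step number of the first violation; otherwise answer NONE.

1

step 1: got ?Bool, protocol expects !Bool  ✗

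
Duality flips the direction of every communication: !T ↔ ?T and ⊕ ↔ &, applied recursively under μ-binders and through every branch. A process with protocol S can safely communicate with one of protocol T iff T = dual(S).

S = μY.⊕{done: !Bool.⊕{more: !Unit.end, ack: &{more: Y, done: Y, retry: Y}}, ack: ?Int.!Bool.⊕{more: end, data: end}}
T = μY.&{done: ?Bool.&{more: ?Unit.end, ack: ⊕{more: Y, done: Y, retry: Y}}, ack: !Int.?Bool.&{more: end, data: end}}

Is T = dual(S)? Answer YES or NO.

YES

μY vs μY  match (μ self-dual)
  ⊕{done,ack} vs &{done,ack}  match labels match
    [done]
      !Bool vs ?Bool  match
        ⊕{more,ack} vs &{more,ack}  match labels match
          [more]
            !Unit vs ?Unit  match
              end vs end  match
          [ack]
            &{more,done,retry} vs ⊕{more,done,retry}  match labels match
              [more]
                Y vs Y  match
              [done]
                Y vs Y  match
              [retry]
                Y vs Y  match
    [ack]
      ?Int vs !Int  match
        !Bool vs ?Bool  match
          ⊕{more,data} vs &{more,data}  match labels match
            [more]
              end vs end  match
            [data]
              end vs end  match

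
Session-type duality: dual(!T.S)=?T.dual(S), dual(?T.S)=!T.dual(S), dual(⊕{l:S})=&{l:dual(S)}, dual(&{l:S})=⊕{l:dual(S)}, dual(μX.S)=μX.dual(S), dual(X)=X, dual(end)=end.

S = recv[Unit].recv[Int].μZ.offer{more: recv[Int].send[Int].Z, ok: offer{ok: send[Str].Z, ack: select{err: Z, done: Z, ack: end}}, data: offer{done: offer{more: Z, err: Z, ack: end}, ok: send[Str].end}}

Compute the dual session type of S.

recv[Unit] = send[Unit]
  recv[Int] = send[Int]
    μZ = μZ  (rec unchanged)
      offer{more,ok,data} = select{more,ok,data}  (offer→select)
        case more:
          recv[Int] = send[Int]
            send[Int] = recv[Int]
              dual(Z) = Z
        case ok:
          offer{ok,ack} = select{ok,ack}  (offer→select)
            case ok:
              send[Str] = recv[Str]
                dual(Z) = Z
            case ack:
              select{err,done,ack} = offer{err,done,ack}  (select→offer)
                case err:
                  dual(Z) = Z
                case done:
                  dual(Z) = Z
                case ack:
                  dual(end) = end
        case data:
          offer{done,ok} = select{done,ok}  (offer→select)
            case done:
              offer{more,err,ack} = select{more,err,ack}  (offer→select)
                case more:
                  dual(Z) = Z
                case err:
                  dual(Z) = Z
                case ack:
                  dual(end) = end
            case ok:
              send[Str] = recv[Str]
                dual(end) = end

send[Unit].send[Int].μZ.select{more: send[Int].recv[Int].Z, ok: select{ok: recv[Str].Z, ack: offer{err: Z, done: Z, ack: end}}, data: select{done: select{more: Z, err: Z, ack: end}, ok: recv[Str].end}}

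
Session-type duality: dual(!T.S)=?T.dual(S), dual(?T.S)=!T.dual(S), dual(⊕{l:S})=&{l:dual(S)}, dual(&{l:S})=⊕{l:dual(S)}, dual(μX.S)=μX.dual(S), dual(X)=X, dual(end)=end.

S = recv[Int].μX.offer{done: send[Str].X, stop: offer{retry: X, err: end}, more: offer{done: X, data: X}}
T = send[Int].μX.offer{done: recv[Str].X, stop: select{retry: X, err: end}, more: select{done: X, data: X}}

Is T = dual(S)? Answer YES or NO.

NO

recv[Int] vs send[Int]  ok
  μX vs μX  ok (rec unchanged)
    offer{done,stop,more} vs offer{done,stop,more}  ✗ choice polarity not flipped — not dual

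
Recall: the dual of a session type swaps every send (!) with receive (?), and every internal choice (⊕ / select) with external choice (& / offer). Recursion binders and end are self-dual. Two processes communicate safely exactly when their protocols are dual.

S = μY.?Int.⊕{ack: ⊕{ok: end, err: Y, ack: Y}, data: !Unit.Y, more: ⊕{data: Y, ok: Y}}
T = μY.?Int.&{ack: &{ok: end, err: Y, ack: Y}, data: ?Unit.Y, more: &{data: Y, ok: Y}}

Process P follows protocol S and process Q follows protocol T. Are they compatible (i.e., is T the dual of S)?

μY vs μY  ok (binder kept)
  ?Int vs ?Int  ✗ same direction on both sides — not dual

NO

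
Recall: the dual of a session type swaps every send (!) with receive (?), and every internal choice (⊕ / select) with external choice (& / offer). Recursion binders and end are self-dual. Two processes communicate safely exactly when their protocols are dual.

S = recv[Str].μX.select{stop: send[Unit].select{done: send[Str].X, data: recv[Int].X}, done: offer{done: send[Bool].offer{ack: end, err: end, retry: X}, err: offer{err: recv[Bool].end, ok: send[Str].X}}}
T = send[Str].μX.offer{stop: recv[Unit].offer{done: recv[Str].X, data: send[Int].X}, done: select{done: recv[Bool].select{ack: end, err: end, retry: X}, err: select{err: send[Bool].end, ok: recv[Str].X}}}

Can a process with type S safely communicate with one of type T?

YES

recv[Str] ‖ send[Str]  ok
  μX ‖ μX  ok (μ self-dual)
    select{stop,done} ‖ offer{stop,done}  ok same labels
      [stop]
        send[Unit] ‖ recv[Unit]  ok
          select{done,data} ‖ offer{done,data}  ok same labels
            [done]
              send[Str] ‖ recv[Str]  ok
                X ‖ X  ok
            [data]
              recv[Int] ‖ send[Int]  ok
                X ‖ X  ok
      [done]
        offer{done,err} ‖ select{done,err}  ok same labels
          [done]
            send[Bool] ‖ recv[Bool]  ok
              offer{ack,err,retry} ‖ select{ack,err,retry}  ok same labels
                [ack]
                  end ‖ end  ok
                [err]
                  end ‖ end  ok
                [retry]
                  X ‖ X  ok
          [err]
            offer{err,ok} ‖ select{err,ok}  ok same labels
              [err]
                recv[Bool] ‖ send[Bool]  ok
                  end ‖ end  ok
              [ok]
                send[Str] ‖ recv[Str]  ok
                  X ‖ X  ok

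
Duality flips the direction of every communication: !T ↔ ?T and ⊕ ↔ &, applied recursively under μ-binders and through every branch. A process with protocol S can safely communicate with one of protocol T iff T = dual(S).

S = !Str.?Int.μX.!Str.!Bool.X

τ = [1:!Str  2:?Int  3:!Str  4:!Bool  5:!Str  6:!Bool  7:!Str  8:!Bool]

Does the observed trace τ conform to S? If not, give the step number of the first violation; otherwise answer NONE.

NONE

step 1: !Str  match  cont: ?Int.μX.…
step 2: ?Int  match  cont: μX.…
step 3: !Str  match  cont: !Bool.μX.…
step 4: !Bool  match  cont: μX.…
step 5: !Str  match  cont: !Bool.μX.…
step 6: !Bool  match  cont: μX.…
step 7: !Str  match  cont: !Bool.μX.…
step 8: !Bool  match  cont: μX.…
all 8 steps conform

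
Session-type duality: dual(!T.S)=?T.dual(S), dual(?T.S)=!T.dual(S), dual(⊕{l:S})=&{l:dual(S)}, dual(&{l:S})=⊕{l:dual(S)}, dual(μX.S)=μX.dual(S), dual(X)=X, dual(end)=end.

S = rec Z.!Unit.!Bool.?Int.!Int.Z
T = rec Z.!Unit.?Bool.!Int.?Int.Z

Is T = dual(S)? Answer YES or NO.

NO

rec Z | rec Z  ✓ (binder kept)
  !Unit | !Unit  ✗ same direction on both sides — not dual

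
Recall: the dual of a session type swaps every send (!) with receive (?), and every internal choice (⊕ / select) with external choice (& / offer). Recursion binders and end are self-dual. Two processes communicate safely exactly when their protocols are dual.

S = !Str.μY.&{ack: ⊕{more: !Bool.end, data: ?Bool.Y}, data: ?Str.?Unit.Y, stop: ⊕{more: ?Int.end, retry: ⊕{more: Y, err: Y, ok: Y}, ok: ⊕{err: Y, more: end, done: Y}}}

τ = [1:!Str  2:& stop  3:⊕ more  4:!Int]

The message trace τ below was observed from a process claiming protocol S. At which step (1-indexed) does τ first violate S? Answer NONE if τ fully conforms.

4

@1 !Str  ✓  residual = μY.…
@2 & stop  ✓  residual = ⊕{more: ?Int.end, retry: ⊕{more: μY.…, err: μY.…, ok: μY.…}, ok: ⊕{err: μY.…, more: end, done: μY.…}}
@3 ⊕ more  ✓  residual = ?Int.end
@4 got !Int, protocol expects ?Int  ✗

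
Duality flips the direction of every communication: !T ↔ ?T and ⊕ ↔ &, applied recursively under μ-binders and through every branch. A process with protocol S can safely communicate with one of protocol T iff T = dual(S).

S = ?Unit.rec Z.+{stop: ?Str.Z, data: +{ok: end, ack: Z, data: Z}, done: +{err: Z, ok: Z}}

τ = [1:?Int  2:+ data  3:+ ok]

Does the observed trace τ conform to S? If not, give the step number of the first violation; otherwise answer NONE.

[1] got ?Int, protocol expects ?Unit  ✗

1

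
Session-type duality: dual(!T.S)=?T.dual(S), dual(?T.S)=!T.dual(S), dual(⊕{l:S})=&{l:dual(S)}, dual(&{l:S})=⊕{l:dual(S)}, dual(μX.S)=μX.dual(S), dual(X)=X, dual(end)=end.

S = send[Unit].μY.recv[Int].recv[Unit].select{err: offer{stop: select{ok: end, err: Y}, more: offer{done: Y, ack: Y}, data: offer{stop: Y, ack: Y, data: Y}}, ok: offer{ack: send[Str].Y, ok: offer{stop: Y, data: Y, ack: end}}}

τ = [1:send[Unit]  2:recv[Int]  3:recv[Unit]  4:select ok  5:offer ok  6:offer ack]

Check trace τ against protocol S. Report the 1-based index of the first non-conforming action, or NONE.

@1 send[Unit]  match  residual = μY.…
@2 recv[Int]  match  residual = recv[Unit].select{err: offer{stop: select{ok: end, err: μY.…}, more: offer{done: μY.…, ack: μY.…}, data: offer{stop: μY.…, ack: μY.…, data: μY.…}}, ok: offer{ack: send[Str].μY.…, ok: offer{stop: μY.…, data: μY.…, ack: end}}}
@3 recv[Unit]  match  residual = select{err: offer{stop: select{ok: end, err: μY.…}, more: offer{done: μY.…, ack: μY.…}, data: offer{stop: μY.…, ack: μY.…, data: μY.…}}, ok: offer{ack: send[Str].μY.…, ok: offer{stop: μY.…, data: μY.…, ack: end}}}
@4 select ok  match  residual = offer{ack: send[Str].μY.…, ok: offer{stop: μY.…, data: μY.…, ack: end}}
@5 offer ok  match  residual = offer{stop: μY.…, data: μY.…, ack: end}
@6 offer ack  match  residual = end
trace exhausted — no violation

NONE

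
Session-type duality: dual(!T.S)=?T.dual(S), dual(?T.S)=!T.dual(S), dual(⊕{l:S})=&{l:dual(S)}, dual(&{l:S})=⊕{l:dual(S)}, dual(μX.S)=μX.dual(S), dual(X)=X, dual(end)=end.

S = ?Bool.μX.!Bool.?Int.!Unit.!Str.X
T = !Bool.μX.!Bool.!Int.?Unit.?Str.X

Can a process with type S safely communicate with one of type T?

NO

?Bool vs !Bool  ✓
  μX vs μX  ✓ (rec unchanged)
    !Bool vs !Bool  ✗ same direction on both sides — not dual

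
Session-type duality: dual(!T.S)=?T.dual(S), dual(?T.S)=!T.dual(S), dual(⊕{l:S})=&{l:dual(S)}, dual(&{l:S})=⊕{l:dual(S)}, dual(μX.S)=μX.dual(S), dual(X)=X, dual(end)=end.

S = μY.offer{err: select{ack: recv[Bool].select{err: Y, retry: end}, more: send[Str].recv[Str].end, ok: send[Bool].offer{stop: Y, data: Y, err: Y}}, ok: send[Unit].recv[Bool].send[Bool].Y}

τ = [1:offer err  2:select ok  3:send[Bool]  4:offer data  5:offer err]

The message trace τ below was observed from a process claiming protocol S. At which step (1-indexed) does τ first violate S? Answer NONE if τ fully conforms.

@1 offer err  ✓  state: select{ack: recv[Bool].select{err: μY.…, retry: end}, more: send[Str].recv[Str].end, ok: send[Bool].offer{stop: μY.…, data: μY.…, err: μY.…}}
@2 select ok  ✓  state: send[Bool].offer{stop: μY.…, data: μY.…, err: μY.…}
@3 send[Bool]  ✓  state: offer{stop: μY.…, data: μY.…, err: μY.…}
@4 offer data  ✓  state: μY.…
@5 offer err  ✓  state: select{ack: recv[Bool].select{err: μY.…, retry: end}, more: send[Str].recv[Str].end, ok: send[Bool].offer{stop: μY.…, data: μY.…, err: μY.…}}
τ conforms to S (length 5)

NONE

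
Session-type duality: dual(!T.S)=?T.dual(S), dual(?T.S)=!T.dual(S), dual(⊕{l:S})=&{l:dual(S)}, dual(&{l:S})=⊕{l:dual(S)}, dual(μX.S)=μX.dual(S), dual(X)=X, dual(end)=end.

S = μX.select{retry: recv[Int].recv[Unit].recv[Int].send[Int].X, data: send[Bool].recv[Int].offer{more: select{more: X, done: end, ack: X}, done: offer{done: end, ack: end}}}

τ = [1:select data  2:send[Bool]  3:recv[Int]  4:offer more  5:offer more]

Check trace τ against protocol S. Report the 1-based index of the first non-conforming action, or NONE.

5

step 1: select data  ✓  state: send[Bool].recv[Int].offer{more: select{more: μX.…, done: end, ack: μX.…}, done: offer{done: end, ack: end}}
step 2: send[Bool]  ✓  state: recv[Int].offer{more: select{more: μX.…, done: end, ack: μX.…}, done: offer{done: end, ack: end}}
step 3: recv[Int]  ✓  state: offer{more: select{more: μX.…, done: end, ack: μX.…}, done: offer{done: end, ack: end}}
step 4: offer more  ✓  state: select{more: μX.…, done: end, ack: μX.…}
step 5: got offer more, protocol expects select more or select done or select ack  ✗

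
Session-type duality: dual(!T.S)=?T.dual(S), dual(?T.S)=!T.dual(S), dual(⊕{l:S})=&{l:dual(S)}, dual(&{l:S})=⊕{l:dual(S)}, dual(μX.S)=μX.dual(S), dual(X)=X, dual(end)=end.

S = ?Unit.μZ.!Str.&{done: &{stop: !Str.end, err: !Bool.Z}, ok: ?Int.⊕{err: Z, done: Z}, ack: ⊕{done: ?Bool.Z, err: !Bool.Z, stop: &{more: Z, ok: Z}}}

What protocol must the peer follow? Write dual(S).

!Unit.μZ.?Str.⊕{done: ⊕{stop: ?Str.end, err: ?Bool.Z}, ok: !Int.&{err: Z, done: Z}, ack: &{done: !Bool.Z, err: ?Bool.Z, stop: ⊕{more: Z, ok: Z}}}

?Unit = !Unit
  μZ = μZ  (binder kept)
    !Str = ?Str
      &{done,ok,ack} = ⊕{done,ok,ack}  (external→internal)
        • done:
          &{stop,err} = ⊕{stop,err}  (external→internal)
            • stop:
              !Str = ?Str
                dual(end) = end
            • err:
              !Bool = ?Bool
                dual(Z) = Z
        • ok:
          ?Int = !Int
            ⊕{err,done} = &{err,done}  (select→offer)
              • err:
                dual(Z) = Z
              • done:
                dual(Z) = Z
        • ack:
          ⊕{done,err,stop} = &{done,err,stop}  (select→offer)
            • done:
              ?Bool = !Bool
                dual(Z) = Z
            • err:
              !Bool = ?Bool
                dual(Z) = Z
            • stop:
              &{more,ok} = ⊕{more,ok}  (external→internal)
                • more:
                  dual(Z) = Z
                • ok:
                  dual(Z) = Z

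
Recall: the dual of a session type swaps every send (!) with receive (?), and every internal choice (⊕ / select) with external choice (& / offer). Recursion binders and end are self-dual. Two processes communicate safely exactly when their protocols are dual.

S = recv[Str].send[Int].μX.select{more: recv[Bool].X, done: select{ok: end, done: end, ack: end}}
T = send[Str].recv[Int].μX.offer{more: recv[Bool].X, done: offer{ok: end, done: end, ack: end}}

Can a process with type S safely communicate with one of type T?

recv[Str] ‖ send[Str]  ✓
  send[Int] ‖ recv[Int]  ✓
    μX ‖ μX  ✓ (μ self-dual)
      select{more,done} ‖ offer{more,done}  ✓ same labels
        [more]
          recv[Bool] ‖ recv[Bool]  ✗ same direction on both sides — not dual

NO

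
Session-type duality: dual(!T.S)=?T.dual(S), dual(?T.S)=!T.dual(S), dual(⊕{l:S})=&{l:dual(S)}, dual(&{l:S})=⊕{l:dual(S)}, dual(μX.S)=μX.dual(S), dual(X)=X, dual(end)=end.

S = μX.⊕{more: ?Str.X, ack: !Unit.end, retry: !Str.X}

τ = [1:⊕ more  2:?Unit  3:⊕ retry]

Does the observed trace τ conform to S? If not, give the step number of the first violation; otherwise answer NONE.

step 1: ⊕ more  ✓  cont: ?Str.μX.…
step 2: got ?Unit, protocol expects ?Str  ✗

2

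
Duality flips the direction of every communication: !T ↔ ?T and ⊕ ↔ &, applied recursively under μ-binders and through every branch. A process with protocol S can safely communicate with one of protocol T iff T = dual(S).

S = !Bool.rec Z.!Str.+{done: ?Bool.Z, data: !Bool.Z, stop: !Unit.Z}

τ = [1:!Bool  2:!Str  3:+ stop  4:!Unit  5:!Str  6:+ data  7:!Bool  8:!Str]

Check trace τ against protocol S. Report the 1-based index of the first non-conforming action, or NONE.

step 1: !Bool  match  state: rec Z.…
step 2: !Str  match  state: +{done: ?Bool.rec Z.…, data: !Bool.rec Z.…, stop: !Unit.rec Z.…}
step 3: + stop  match  state: !Unit.rec Z.…
step 4: !Unit  match  state: rec Z.…
step 5: !Str  match  state: +{done: ?Bool.rec Z.…, data: !Bool.rec Z.…, stop: !Unit.rec Z.…}
step 6: + data  match  state: !Bool.rec Z.…
step 7: !Bool  match  state: rec Z.…
step 8: !Str  match  state: +{done: ?Bool.rec Z.…, data: !Bool.rec Z.…, stop: !Unit.rec Z.…}
trace exhausted — no violation

NONE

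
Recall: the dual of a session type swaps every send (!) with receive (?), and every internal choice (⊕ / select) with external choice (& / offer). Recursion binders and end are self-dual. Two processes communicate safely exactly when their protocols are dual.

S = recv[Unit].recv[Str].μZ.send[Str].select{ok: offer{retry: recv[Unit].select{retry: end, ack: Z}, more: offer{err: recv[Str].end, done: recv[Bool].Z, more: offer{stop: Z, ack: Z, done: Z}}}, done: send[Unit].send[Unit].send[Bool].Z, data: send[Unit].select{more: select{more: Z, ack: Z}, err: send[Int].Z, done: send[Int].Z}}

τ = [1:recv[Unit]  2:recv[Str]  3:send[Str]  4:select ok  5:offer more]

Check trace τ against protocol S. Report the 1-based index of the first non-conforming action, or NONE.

step 1: recv[Unit]  match  state: recv[Str].μZ.…
step 2: recv[Str]  match  state: μZ.…
step 3: send[Str]  match  state: select{ok: offer{retry: recv[Unit].select{retry: end, ack: μZ.…}, more: offer{err: recv[Str].end, done: recv[Bool].μZ.…, more: offer{stop: μZ.…, ack: μZ.…, done: μZ.…}}}, done: send[Unit].send[Unit].send[Bool].μZ.…, data: send[Unit].select{more: select{more: μZ.…, ack: μZ.…}, err: send[Int].μZ.…, done: send[Int].μZ.…}}
step 4: select ok  match  state: offer{retry: recv[Unit].select{retry: end, ack: μZ.…}, more: offer{err: recv[Str].end, done: recv[Bool].μZ.…, more: offer{stop: μZ.…, ack: μZ.…, done: μZ.…}}}
step 5: offer more  match  state: offer{err: recv[Str].end, done: recv[Bool].μZ.…, more: offer{stop: μZ.…, ack: μZ.…, done: μZ.…}}
trace exhausted — no violation

NONE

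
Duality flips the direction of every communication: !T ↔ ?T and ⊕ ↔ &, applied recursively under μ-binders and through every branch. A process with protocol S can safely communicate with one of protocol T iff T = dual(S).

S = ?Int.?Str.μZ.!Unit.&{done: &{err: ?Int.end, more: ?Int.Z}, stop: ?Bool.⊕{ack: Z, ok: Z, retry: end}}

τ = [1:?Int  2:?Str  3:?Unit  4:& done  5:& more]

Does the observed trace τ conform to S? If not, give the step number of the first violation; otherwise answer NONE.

3

step 1: ?Int  ok  state: ?Str.μZ.…
step 2: ?Str  ok  state: μZ.…
step 3: got ?Unit, protocol expects !Unit  ✗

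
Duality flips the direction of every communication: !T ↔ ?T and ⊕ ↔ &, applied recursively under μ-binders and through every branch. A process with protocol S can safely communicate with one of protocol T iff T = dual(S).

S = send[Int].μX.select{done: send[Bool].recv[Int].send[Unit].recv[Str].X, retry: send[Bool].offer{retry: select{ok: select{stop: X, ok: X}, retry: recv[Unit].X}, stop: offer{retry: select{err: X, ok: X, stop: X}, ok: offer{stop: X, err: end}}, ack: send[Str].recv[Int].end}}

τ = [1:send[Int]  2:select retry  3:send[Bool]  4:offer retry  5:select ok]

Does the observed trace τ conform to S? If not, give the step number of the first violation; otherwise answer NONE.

step 1: send[Int]  ok  now at μX.…
step 2: select retry  ok  now at send[Bool].offer{retry: select{ok: select{stop: μX.…, ok: μX.…}, retry: recv[Unit].μX.…}, stop: offer{retry: select{err: μX.…, ok: μX.…, stop: μX.…}, ok: offer{stop: μX.…, err: end}}, ack: send[Str].recv[Int].end}
step 3: send[Bool]  ok  now at offer{retry: select{ok: select{stop: μX.…, ok: μX.…}, retry: recv[Unit].μX.…}, stop: offer{retry: select{err: μX.…, ok: μX.…, stop: μX.…}, ok: offer{stop: μX.…, err: end}}, ack: send[Str].recv[Int].end}
step 4: offer retry  ok  now at select{ok: select{stop: μX.…, ok: μX.…}, retry: recv[Unit].μX.…}
step 5: select ok  ok  now at select{stop: μX.…, ok: μX.…}
τ conforms to S (length 5)

NONE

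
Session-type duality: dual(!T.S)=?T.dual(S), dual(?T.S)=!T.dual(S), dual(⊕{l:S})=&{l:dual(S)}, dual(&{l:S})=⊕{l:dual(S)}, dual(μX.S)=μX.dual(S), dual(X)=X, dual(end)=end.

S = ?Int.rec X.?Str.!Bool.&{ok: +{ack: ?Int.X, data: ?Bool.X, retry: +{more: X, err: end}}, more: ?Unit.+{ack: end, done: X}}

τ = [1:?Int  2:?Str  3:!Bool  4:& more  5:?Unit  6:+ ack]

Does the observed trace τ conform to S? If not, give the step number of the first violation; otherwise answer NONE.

NONE

@1 ?Int  match  now at rec X.…
@2 ?Str  match  now at !Bool.&{ok: +{ack: ?Int.rec X.…, data: ?Bool.rec X.…, retry: +{more: rec X.…, err: end}}, more: ?Unit.+{ack: end, done: rec X.…}}
@3 !Bool  match  now at &{ok: +{ack: ?Int.rec X.…, data: ?Bool.rec X.…, retry: +{more: rec X.…, err: end}}, more: ?Unit.+{ack: end, done: rec X.…}}
@4 & more  match  now at ?Unit.+{ack: end, done: rec X.…}
@5 ?Unit  match  now at +{ack: end, done: rec X.…}
@6 + ack  match  now at end
all 6 steps conform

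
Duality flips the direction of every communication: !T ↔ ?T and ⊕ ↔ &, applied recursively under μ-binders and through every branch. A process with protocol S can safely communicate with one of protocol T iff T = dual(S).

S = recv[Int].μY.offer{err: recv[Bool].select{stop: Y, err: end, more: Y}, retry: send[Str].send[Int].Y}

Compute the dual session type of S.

send[Int].μY.select{err: send[Bool].offer{stop: Y, err: end, more: Y}, retry: recv[Str].recv[Int].Y}

recv[Int] = send[Int]
  μY = μY  (μ self-dual)
    offer{err,retry} = select{err,retry}  (offer→select)
      • err:
        recv[Bool] = send[Bool]
          select{stop,err,more} = offer{stop,err,more}  (internal→external)
            • stop:
              dual(Y) = Y
            • err:
              dual(end) = end
            • more:
              dual(Y) = Y
      • retry:
        send[Str] = recv[Str]
          send[Int] = recv[Int]
            dual(Y) = Y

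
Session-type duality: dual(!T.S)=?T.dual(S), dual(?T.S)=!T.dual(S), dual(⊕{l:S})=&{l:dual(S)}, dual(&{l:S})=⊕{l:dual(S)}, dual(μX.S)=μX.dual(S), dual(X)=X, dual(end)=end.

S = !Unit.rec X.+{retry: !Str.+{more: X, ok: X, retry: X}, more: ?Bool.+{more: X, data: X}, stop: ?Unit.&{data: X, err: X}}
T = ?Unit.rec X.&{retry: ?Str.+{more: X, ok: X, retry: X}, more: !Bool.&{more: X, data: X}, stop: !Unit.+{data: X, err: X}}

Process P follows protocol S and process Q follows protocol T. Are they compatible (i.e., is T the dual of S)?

!Unit vs ?Unit  ✓
  rec X vs rec X  ✓ (μ self-dual)
    +{retry,more,stop} vs &{retry,more,stop}  ✓ labels match
      • retry:
        !Str vs ?Str  ✓
          +{more,ok,retry} vs +{more,ok,retry}  ✗ choice polarity not flipped — not dual

NO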